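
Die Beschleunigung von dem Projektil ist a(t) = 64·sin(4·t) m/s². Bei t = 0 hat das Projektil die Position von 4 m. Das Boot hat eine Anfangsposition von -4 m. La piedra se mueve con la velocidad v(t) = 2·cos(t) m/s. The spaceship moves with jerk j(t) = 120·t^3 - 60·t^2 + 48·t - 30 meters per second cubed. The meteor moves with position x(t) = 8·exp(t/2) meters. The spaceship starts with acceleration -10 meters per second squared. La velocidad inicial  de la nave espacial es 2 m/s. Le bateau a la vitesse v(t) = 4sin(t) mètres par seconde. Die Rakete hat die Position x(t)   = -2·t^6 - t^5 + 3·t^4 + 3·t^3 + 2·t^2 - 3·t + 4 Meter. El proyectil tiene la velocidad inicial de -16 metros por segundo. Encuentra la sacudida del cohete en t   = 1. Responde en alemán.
Ausgehend von der Position x(t) = -2·t^6 - t^5 + 3·t^4 + 3·t^3 + 2·t^2 - 3·t + 4, nehmen wir 3 Ableitungen. Die Ableitung von der Position ergibt die Geschwindigkeit: v(t) = -12·t^5 - 5·t^4 + 12·t^3 + 9·t^2 + 4·t - 3. Durch Ableiten von der Geschwindigkeit erhalten wir die Beschleunigung: a(t) = -60·t^4 - 20·t^3 + 36·t^2 + 18·t + 4. Durch Ableiten von der Beschleunigung erhalten wir den Ruck: j(t) = -240·t^3 - 60·t^2 + 72·t + 18. Wir haben den Ruck j(t) = -240·t^3 - 60·t^2 + 72·t + 18. Durch Einsetzen von t = 1: j(1) = -210.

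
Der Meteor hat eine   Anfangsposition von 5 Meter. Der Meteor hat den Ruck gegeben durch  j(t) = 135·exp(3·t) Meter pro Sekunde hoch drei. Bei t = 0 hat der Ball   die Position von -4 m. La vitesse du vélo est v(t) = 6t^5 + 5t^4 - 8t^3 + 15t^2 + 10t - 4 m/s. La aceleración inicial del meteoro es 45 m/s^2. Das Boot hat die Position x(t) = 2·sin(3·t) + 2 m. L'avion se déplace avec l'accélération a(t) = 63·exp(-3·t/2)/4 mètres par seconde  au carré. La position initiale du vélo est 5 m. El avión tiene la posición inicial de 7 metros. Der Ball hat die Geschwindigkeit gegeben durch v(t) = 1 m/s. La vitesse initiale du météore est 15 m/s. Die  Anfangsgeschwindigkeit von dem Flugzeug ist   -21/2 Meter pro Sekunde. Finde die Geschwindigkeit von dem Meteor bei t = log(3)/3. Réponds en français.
En partant du jerk j(t) = 135·exp(3·t), nous prenons 2 intégrales. En prenant ∫j(t)dt et en appliquant a(0) = 45, nous trouvons a(t) = 45·exp(3·t). L'intégrale de l'accélération, avec v(0) = 15, donne la vitesse: v(t) = 15·exp(3·t). En utilisant v(t) = 15·exp(3·t) et en substituant t = log(3)/3, nous trouvons v = 45.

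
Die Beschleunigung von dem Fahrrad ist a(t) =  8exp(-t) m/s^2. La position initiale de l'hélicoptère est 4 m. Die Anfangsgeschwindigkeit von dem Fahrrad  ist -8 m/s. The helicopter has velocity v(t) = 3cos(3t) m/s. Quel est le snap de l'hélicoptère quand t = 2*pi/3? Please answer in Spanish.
Partiendo de la velocidad v(t) = 3·cos(3·t), tomamos 3 derivadas. La derivada de la velocidad da la aceleración: a(t) = -9·sin(3·t). Derivando la aceleración, obtenemos la sacudida: j(t) = -27·cos(3·t). Derivando la sacudida, obtenemos el snap: s(t) = 81·sin(3·t). Tenemos el snap s(t) = 81·sin(3·t). Sustituyendo t = 2*pi/3: s(2*pi/3) = 0.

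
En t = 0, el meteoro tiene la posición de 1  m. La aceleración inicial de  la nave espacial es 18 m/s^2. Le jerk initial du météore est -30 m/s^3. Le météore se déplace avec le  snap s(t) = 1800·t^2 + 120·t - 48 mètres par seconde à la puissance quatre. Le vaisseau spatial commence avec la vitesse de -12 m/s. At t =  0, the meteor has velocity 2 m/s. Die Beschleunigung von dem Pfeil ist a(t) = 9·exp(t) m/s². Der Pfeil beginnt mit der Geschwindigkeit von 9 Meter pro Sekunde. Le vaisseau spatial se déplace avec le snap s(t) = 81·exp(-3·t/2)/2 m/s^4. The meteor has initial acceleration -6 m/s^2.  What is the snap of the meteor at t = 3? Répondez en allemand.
Aus der Gleichung für den Snap s(t) = 1800·t^2 + 120·t - 48, setzen wir t = 3 ein und erhalten s = 16512.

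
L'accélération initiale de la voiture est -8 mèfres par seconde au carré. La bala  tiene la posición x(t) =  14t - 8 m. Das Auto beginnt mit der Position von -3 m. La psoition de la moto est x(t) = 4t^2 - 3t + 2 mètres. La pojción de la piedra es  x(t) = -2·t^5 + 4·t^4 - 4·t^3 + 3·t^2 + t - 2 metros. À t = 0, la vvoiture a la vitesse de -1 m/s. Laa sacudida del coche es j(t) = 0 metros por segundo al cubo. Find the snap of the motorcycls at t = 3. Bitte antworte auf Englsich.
To solve this, we need to take 4 derivatives of our position equation x(t) = 4·t^2 - 3·t + 2. The derivative of position gives velocity: v(t) = 8·t - 3. Taking d/dt of v(t), we find a(t) = 8. Taking d/dt of a(t), we find j(t) = 0. Taking d/dt of j(t), we find s(t) = 0. From the given snap equation s(t) = 0, we substitute t = 3 to get s = 0.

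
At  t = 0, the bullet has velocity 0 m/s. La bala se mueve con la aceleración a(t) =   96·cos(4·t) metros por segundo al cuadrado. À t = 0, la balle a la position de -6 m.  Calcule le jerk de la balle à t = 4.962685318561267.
Pour résoudre ceci, nous devons prendre 1 dérivée de notre équation de l'accélération a(t) = 96·cos(4·t). La dérivée de l'accélération donne le jerk: j(t) = -384·sin(4·t). En utilisant j(t) = -384·sin(4·t) et en substituant t = 4.962685318561267, nous trouvons j = -323.370563442979.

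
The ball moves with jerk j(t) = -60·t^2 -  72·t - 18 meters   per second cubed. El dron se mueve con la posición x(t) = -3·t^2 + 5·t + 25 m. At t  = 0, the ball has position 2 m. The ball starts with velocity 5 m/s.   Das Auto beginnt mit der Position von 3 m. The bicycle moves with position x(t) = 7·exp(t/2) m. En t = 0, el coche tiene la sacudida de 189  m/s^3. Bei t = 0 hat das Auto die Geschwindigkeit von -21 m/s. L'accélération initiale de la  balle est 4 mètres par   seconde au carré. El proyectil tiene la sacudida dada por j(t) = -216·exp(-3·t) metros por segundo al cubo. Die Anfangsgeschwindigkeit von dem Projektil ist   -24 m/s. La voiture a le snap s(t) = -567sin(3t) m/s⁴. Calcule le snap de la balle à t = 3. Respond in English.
Starting from jerk j(t) = -60·t^2 - 72·t - 18, we take 1 derivative. The derivative of jerk gives snap: s(t) = -120·t - 72. Using s(t) = -120·t - 72 and substituting t = 3, we find s = -432.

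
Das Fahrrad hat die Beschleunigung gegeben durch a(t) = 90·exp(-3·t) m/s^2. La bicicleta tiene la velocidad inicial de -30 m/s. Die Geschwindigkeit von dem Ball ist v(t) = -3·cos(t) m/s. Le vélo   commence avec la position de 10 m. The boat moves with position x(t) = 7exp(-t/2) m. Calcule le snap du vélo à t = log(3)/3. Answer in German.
Um dies zu lösen, müssen wir 2 Ableitungen unserer Gleichung für die Beschleunigung a(t) = 90·exp(-3·t) nehmen. Die Ableitung von der Beschleunigung ergibt den Ruck: j(t) = -270·exp(-3·t). Mit d/dt von j(t) finden wir s(t) = 810·exp(-3·t). Mit s(t) = 810·exp(-3·t) und Einsetzen von t = log(3)/3, finden wir s = 270.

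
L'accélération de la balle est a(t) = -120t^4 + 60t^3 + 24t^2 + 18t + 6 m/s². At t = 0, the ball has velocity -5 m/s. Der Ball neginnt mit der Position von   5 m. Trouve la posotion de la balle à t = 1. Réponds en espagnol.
Para resolver esto, necesitamos tomar 2 integrales de nuestra ecuación de la aceleración a(t) = -120·t^4 + 60·t^3 + 24·t^2 + 18·t + 6. Integrando la aceleración y usando la condición inicial v(0) = -5, obtenemos v(t) = -24·t^5 + 15·t^4 + 8·t^3 + 9·t^2 + 6·t - 5. Integrando la velocidad y usando la condición inicial x(0) = 5, obtenemos x(t) = -4·t^6 + 3·t^5 + 2·t^4 + 3·t^3 + 3·t^2 - 5·t + 5. De la ecuación de la posición x(t) = -4·t^6 + 3·t^5 + 2·t^4 + 3·t^3 + 3·t^2 - 5·t + 5, sustituimos t = 1 para obtener x = 7.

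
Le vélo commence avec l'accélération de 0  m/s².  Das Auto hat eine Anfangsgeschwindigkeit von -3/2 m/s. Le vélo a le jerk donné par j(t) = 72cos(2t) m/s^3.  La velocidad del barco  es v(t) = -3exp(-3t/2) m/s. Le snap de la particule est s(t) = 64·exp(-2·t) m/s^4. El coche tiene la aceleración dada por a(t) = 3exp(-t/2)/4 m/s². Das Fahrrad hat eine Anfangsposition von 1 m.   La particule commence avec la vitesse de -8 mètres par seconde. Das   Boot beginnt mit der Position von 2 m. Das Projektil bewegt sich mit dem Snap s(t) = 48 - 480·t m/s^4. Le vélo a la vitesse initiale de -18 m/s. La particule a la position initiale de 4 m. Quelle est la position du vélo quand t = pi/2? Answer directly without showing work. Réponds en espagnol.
x(pi/2) = 1.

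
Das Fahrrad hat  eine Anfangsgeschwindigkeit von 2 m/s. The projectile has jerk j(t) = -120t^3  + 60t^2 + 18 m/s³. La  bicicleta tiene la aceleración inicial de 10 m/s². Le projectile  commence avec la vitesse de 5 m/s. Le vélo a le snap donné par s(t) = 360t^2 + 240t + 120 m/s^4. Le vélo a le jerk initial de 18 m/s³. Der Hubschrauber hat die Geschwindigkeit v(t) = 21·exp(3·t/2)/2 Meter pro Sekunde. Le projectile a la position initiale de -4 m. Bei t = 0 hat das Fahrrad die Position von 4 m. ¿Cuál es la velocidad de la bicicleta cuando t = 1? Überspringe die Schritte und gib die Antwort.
En t = 1, v = 57.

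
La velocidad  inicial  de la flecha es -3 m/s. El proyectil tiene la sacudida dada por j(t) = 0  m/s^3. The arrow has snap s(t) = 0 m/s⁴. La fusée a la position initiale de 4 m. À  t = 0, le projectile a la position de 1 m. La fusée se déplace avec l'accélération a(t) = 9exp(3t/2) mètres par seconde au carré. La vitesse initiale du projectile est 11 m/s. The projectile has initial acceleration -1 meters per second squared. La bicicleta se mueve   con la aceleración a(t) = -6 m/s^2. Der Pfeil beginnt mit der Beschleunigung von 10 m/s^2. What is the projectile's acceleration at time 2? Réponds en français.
En partant du jerk j(t) = 0, nous prenons 1 primitive. En intégrant le jerk et en utilisant la condition initiale a(0) = -1, nous obtenons a(t) = -1. En utilisant a(t) = -1 et en substituant t = 2, nous trouvons a = -1.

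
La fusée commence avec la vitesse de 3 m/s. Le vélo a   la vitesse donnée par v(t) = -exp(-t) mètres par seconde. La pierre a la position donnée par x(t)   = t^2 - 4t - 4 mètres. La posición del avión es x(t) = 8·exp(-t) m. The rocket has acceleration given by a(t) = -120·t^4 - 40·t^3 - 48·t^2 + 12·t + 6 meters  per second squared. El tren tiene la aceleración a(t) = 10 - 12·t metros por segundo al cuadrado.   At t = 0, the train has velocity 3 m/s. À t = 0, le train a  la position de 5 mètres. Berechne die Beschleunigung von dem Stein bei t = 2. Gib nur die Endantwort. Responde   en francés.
La réponse est 2.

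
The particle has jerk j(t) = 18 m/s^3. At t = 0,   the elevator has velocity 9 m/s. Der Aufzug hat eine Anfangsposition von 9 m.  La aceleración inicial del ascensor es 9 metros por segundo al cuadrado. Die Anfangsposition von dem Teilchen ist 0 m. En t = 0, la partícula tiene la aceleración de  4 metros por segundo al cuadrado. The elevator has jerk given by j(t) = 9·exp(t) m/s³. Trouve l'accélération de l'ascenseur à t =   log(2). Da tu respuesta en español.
Debemos encontrar la integral de nuestra ecuación de la sacudida j(t) = 9·exp(t) 1 vez. La antiderivada de la sacudida es la aceleración. Usando a(0) = 9, obtenemos a(t) = 9·exp(t). Tenemos la aceleración a(t) = 9·exp(t). Sustituyendo t = log(2): a(log(2)) = 18.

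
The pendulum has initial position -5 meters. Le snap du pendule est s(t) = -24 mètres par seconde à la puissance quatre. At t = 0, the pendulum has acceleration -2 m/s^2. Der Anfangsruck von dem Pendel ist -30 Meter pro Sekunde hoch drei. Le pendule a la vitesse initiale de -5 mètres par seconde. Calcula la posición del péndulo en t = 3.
Necesitamos integrar nuestra ecuación del snap s(t) = -24 4 veces. La antiderivada del snap es la sacudida. Usando j(0) = -30, obtenemos j(t) = -24·t - 30. Integrando la sacudida y usando la condición inicial a(0) = -2, obtenemos a(t) = -12·t^2 - 30·t - 2. Tomando ∫a(t)dt y aplicando v(0) = -5, encontramos v(t) = -4·t^3 - 15·t^2 - 2·t - 5. La antiderivada de la velocidad es la posición. Usando x(0) = -5, obtenemos x(t) = -t^4 - 5·t^3 - t^2 - 5·t - 5. De la ecuación de la posición x(t) = -t^4 - 5·t^3 - t^2 - 5·t - 5, sustituimos t = 3 para obtener x = -245.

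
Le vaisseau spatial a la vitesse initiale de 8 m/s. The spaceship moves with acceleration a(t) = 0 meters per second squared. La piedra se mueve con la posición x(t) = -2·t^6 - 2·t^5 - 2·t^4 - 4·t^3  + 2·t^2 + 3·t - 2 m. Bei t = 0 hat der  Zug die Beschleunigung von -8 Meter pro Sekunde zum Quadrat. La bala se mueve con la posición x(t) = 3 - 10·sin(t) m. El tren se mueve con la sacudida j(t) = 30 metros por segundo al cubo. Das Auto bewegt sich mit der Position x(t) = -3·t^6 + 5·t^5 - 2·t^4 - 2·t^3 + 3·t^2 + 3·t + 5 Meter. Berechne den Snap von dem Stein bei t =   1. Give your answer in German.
Ausgehend von der Position x(t) = -2·t^6 - 2·t^5 - 2·t^4 - 4·t^3 + 2·t^2 + 3·t - 2, nehmen wir 4 Ableitungen. Mit d/dt von x(t) finden wir v(t) = -12·t^5 - 10·t^4 - 8·t^3 - 12·t^2 + 4·t + 3. Die Ableitung von der Geschwindigkeit ergibt die Beschleunigung: a(t) = -60·t^4 - 40·t^3 - 24·t^2 - 24·t + 4. Die Ableitung von der Beschleunigung ergibt den Ruck: j(t) = -240·t^3 - 120·t^2 - 48·t - 24. Durch Ableiten von dem Ruck erhalten wir den Snap: s(t) = -720·t^2 - 240·t - 48. Aus der Gleichung für den Snap s(t) = -720·t^2 - 240·t - 48, setzen wir t = 1 ein und erhalten s = -1008.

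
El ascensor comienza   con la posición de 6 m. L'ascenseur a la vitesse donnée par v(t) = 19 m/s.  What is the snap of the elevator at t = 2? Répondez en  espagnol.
Partiendo de la velocidad v(t) = 19, tomamos 3 derivadas. La derivada de la velocidad da la aceleración: a(t) = 0. Derivando la aceleración, obtenemos la sacudida: j(t) = 0. La derivada de la sacudida da el snap: s(t) = 0. Tenemos el snap s(t) = 0. Sustituyendo t = 2: s(2) = 0.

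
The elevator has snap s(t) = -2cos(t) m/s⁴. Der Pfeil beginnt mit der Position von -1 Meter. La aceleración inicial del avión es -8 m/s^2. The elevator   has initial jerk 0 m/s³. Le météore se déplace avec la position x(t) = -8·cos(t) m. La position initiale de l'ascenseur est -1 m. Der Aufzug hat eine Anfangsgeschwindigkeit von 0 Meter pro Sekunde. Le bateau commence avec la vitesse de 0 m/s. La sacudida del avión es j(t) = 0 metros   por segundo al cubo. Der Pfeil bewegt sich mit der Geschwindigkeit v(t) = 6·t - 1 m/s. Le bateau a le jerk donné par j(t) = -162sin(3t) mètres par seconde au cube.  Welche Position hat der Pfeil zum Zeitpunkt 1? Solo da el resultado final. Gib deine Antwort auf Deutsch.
Bei t = 1, x = 1.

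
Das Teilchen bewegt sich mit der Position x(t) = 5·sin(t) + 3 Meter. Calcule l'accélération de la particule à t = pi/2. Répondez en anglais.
Starting from position x(t) = 5·sin(t) + 3, we take 2 derivatives. The derivative of position gives velocity: v(t) = 5·cos(t). The derivative of velocity gives acceleration: a(t) = -5·sin(t). We have acceleration a(t) = -5·sin(t). Substituting t = pi/2: a(pi/2) = -5.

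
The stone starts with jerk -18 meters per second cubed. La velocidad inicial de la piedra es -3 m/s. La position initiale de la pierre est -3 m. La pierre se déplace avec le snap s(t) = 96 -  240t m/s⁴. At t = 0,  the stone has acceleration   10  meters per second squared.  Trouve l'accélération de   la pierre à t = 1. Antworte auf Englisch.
We must find the antiderivative of our snap equation s(t) = 96 - 240·t 2 times. The antiderivative of snap, with j(0) = -18, gives jerk: j(t) = -120·t^2 + 96·t - 18. Taking ∫j(t)dt and applying a(0) = 10, we find a(t) = -40·t^3 + 48·t^2 - 18·t + 10. We have acceleration a(t) = -40·t^3 + 48·t^2 - 18·t + 10. Substituting t = 1: a(1) = 0.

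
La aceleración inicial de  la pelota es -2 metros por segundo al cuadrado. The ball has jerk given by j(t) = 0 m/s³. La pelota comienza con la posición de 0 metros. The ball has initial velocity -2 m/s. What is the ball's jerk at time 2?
From the given jerk equation j(t) = 0, we substitute t = 2 to get j = 0.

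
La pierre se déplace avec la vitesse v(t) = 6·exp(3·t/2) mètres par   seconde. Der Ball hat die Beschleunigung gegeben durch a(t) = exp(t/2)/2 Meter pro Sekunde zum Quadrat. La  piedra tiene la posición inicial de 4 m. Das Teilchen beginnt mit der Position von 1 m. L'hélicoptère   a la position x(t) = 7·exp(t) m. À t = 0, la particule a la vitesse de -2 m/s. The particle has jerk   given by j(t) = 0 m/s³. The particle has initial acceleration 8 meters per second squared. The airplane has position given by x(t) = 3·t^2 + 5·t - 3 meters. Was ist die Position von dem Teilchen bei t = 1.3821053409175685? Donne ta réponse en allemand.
Wir müssen unsere Gleichung für den Ruck j(t) = 0 3-mal integrieren. Durch Integration von dem Ruck und Verwendung der Anfangsbedingung a(0) = 8, erhalten wir a(t) = 8. Durch Integration von der Beschleunigung und Verwendung der Anfangsbedingung v(0) = -2, erhalten wir v(t) = 8·t - 2. Das Integral von der Geschwindigkeit ist die Position. Mit x(0) = 1 erhalten wir x(t) = 4·t^2 - 2·t + 1. Mit x(t) = 4·t^2 - 2·t + 1 und Einsetzen von t = 1.3821053409175685, finden wir x = 5.87665001173634.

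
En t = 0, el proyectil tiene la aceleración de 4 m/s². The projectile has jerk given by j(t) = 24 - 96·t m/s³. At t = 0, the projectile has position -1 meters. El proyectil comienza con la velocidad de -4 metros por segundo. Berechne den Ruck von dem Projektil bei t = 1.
Aus der Gleichung für den Ruck j(t) = 24 - 96·t, setzen wir t = 1 ein und erhalten j = -72.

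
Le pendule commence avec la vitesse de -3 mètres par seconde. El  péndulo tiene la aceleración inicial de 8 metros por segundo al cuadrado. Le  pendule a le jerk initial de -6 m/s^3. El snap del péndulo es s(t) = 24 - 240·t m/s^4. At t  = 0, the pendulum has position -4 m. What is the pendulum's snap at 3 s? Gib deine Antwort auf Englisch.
We have snap s(t) = 24 - 240·t. Substituting t = 3: s(3) = -696.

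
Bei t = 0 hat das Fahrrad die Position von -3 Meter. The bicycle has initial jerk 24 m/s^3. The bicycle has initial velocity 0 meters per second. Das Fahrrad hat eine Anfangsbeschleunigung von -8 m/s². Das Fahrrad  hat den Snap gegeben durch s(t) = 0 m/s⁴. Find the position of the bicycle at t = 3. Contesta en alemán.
Ausgehend von dem Snap s(t) = 0, nehmen wir 4 Stammfunktionen. Durch Integration von dem Snap und Verwendung der Anfangsbedingung j(0) = 24, erhalten wir j(t) = 24. Das Integral von dem Ruck, mit a(0) = -8, ergibt die Beschleunigung: a(t) = 24·t - 8. Mit ∫a(t)dt und Anwendung von v(0) = 0, finden wir v(t) = 4·t·(3·t - 2). Durch Integration von der Geschwindigkeit und Verwendung der Anfangsbedingung x(0) = -3, erhalten wir x(t) = 4·t^3 - 4·t^2 - 3. Aus der Gleichung für die Position x(t) = 4·t^3 - 4·t^2 - 3, setzen wir t = 3 ein und erhalten x = 69.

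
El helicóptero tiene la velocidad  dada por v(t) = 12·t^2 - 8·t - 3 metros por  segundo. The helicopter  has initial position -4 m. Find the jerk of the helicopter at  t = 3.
We must differentiate our velocity equation v(t) = 12·t^2 - 8·t - 3 2 times. The derivative of velocity gives acceleration: a(t) = 24·t - 8. The derivative of acceleration gives jerk: j(t) = 24. Using j(t) = 24 and substituting t = 3, we find j = 24.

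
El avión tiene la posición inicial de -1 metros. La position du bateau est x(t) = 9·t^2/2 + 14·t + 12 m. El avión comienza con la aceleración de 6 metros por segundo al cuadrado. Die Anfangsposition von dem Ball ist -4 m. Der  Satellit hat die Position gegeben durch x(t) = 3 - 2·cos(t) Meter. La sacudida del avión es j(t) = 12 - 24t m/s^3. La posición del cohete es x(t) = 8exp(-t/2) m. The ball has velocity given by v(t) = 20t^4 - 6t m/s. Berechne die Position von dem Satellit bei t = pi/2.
Aus der Gleichung für die Position x(t) = 3 - 2·cos(t), setzen wir t = pi/2 ein und erhalten x = 3.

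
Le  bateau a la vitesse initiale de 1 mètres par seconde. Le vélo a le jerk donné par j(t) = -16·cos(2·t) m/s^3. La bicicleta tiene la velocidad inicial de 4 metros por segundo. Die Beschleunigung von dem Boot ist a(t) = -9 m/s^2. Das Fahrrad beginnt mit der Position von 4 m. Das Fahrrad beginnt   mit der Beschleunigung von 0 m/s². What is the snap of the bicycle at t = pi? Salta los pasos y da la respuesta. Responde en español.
La respuesta es 0.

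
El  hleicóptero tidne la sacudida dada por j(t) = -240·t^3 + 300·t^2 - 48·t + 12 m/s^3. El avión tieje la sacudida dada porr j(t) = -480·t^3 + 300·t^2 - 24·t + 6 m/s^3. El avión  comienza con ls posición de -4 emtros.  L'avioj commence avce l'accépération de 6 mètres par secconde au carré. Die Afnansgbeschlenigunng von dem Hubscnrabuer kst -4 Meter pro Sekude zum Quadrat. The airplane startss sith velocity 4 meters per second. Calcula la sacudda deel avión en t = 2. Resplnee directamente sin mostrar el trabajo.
En t = 2, j = -2682.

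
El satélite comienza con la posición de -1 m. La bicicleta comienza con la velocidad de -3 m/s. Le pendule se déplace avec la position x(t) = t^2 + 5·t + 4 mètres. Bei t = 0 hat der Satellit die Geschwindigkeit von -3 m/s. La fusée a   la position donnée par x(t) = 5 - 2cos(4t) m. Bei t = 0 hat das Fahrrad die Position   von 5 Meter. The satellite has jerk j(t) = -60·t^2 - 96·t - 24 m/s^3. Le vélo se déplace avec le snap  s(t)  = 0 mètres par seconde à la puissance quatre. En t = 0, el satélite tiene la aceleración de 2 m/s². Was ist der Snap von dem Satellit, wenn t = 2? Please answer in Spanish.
Partiendo de la sacudida j(t) = -60·t^2 - 96·t - 24, tomamos 1 derivada. La derivada de la sacudida da el snap: s(t) = -120·t - 96. Usando s(t) = -120·t - 96 y sustituyendo t = 2, encontramos s = -336.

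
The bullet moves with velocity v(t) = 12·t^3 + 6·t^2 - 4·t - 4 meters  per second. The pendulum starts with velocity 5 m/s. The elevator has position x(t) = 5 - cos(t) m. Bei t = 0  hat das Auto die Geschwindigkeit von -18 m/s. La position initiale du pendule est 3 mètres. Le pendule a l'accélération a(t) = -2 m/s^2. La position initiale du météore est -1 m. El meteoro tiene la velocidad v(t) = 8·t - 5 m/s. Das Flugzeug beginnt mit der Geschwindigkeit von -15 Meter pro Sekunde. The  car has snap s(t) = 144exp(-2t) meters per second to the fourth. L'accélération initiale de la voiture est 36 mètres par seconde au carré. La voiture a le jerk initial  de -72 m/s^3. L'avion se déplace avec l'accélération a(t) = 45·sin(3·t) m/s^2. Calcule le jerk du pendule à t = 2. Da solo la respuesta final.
La réponse est 0.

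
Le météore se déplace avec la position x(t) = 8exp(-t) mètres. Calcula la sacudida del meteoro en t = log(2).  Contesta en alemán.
Ausgehend von der Position x(t) = 8·exp(-t), nehmen wir 3 Ableitungen. Die Ableitung von der Position ergibt die Geschwindigkeit: v(t) = -8·exp(-t). Mit d/dt von v(t) finden wir a(t) = 8·exp(-t). Die Ableitung von der Beschleunigung ergibt den Ruck: j(t) = -8·exp(-t). Wir haben den Ruck j(t) = -8·exp(-t). Durch Einsetzen von t = log(2): j(log(2)) = -4.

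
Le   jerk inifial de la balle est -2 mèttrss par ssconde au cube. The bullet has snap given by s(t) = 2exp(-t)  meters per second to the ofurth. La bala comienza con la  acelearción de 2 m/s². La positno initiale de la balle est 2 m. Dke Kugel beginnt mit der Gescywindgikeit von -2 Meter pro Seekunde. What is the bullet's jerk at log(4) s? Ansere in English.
We need to integrate our snap equation s(t) = 2·exp(-t) 1 time. Finding the antiderivative of s(t) and using j(0) = -2: j(t) = -2·exp(-t). From the given jerk equation j(t) = -2·exp(-t), we substitute t = log(4) to get j = -1/2.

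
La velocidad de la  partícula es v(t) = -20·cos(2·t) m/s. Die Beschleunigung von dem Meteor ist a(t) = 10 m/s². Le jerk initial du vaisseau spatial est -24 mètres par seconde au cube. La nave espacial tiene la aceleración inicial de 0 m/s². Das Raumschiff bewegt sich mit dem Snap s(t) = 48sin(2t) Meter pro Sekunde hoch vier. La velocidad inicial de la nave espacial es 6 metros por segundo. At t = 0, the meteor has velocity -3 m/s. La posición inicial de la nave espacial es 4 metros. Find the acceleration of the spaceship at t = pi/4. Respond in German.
Wir müssen unsere Gleichung für den Snap s(t) = 48·sin(2·t) 2-mal integrieren. Mit ∫s(t)dt und Anwendung von j(0) = -24, finden wir j(t) = -24·cos(2·t). Durch Integration von dem Ruck und Verwendung der Anfangsbedingung a(0) = 0, erhalten wir a(t) = -12·sin(2·t). Aus der Gleichung für die Beschleunigung a(t) = -12·sin(2·t), setzen wir t = pi/4 ein und erhalten a = -12.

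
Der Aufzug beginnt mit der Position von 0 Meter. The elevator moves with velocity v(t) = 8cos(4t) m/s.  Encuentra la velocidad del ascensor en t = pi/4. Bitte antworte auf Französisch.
Nous avons la vitesse v(t) = 8·cos(4·t). En substituant t = pi/4: v(pi/4) = -8.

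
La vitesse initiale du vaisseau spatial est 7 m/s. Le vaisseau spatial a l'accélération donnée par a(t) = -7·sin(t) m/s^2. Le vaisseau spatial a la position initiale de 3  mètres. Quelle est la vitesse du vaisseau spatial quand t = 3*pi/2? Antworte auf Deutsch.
Wir müssen die Stammfunktion unserer Gleichung für die Beschleunigung a(t) = -7·sin(t) 1-mal finden. Die Stammfunktion von der Beschleunigung ist die Geschwindigkeit. Mit v(0) = 7 erhalten wir v(t) = 7·cos(t). Wir haben die Geschwindigkeit v(t) = 7·cos(t). Durch Einsetzen von t = 3*pi/2: v(3*pi/2) = 0.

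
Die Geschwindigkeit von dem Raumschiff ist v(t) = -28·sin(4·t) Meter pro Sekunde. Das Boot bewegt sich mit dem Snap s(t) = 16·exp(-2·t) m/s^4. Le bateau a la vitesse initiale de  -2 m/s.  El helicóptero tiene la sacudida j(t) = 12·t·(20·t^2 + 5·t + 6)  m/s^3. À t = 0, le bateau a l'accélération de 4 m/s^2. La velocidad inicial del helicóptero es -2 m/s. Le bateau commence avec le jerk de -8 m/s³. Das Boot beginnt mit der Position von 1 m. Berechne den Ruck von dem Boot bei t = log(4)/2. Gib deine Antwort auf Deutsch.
Um dies zu lösen, müssen wir 1 Integral unserer Gleichung für den Snap s(t) = 16·exp(-2·t) finden. Mit ∫s(t)dt und Anwendung von j(0) = -8, finden wir j(t) = -8·exp(-2·t). Wir haben den Ruck j(t) = -8·exp(-2·t). Durch Einsetzen von t = log(4)/2: j(log(4)/2) = -2.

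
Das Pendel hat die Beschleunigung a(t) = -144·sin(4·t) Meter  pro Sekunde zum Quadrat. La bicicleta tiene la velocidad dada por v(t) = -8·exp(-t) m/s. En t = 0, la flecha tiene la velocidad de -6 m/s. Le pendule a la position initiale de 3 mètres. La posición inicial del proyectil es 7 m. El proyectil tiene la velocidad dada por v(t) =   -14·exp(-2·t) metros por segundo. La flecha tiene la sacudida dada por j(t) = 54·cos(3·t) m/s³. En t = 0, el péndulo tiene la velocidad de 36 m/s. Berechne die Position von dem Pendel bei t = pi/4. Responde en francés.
Pour résoudre ceci, nous devons prendre 2 intégrales de notre équation de l'accélération a(t) = -144·sin(4·t). En prenant ∫a(t)dt et en appliquant v(0) = 36, nous trouvons v(t) = 36·cos(4·t). En prenant ∫v(t)dt et en appliquant x(0) = 3, nous trouvons x(t) = 9·sin(4·t) + 3. Nous avons la position x(t) = 9·sin(4·t) + 3. En substituant t = pi/4: x(pi/4) = 3.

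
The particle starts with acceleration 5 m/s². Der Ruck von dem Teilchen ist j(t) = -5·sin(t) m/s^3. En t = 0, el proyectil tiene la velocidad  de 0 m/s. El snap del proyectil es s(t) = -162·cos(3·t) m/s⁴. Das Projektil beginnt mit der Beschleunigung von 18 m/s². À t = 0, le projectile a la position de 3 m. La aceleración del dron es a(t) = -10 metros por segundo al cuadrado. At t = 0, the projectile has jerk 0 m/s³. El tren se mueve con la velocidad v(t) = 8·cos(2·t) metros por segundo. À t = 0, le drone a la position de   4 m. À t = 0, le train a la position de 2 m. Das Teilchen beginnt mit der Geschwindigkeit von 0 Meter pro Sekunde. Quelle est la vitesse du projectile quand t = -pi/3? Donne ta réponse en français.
Nous devons intégrer notre équation du snap s(t) = -162·cos(3·t) 3 fois. La primitive du snap, avec j(0) = 0, donne le jerk: j(t) = -54·sin(3·t). En prenant ∫j(t)dt et en appliquant a(0) = 18, nous trouvons a(t) = 18·cos(3·t). La primitive de l'accélération, avec v(0) = 0, donne la vitesse: v(t) = 6·sin(3·t). Nous avons la vitesse v(t) = 6·sin(3·t). En substituant t = -pi/3: v(-pi/3) = 0.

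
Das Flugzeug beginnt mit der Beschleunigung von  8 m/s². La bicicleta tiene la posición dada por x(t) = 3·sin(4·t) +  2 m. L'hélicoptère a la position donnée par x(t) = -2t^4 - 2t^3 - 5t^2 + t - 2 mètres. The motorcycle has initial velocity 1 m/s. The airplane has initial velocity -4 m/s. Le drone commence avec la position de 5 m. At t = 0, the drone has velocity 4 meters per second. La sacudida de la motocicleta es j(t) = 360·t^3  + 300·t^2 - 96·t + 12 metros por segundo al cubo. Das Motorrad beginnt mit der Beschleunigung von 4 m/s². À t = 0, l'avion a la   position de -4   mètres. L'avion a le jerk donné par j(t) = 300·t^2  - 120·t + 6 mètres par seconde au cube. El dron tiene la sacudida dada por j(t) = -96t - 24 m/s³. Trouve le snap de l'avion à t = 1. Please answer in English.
Starting from jerk j(t) = 300·t^2 - 120·t + 6, we take 1 derivative. Differentiating jerk, we get snap: s(t) = 600·t - 120. We have snap s(t) = 600·t - 120. Substituting t = 1: s(1) = 480.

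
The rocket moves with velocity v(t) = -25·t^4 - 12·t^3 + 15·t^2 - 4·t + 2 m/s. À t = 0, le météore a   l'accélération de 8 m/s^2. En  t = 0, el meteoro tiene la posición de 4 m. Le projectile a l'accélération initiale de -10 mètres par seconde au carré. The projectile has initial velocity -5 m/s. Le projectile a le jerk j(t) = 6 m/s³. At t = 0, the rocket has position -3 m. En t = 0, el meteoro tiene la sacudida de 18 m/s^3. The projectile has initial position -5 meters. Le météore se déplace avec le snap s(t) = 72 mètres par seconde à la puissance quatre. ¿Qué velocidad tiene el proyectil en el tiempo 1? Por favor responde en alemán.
Um dies zu lösen, müssen wir 2 Integrale unserer Gleichung für den Ruck j(t) = 6 finden. Das Integral von dem Ruck ist die Beschleunigung. Mit a(0) = -10 erhalten wir a(t) = 6·t - 10. Das Integral von der Beschleunigung, mit v(0) = -5, ergibt die Geschwindigkeit: v(t) = 3·t^2 - 10·t - 5. Wir haben die Geschwindigkeit v(t) = 3·t^2 - 10·t - 5. Durch Einsetzen von t = 1: v(1) = -12.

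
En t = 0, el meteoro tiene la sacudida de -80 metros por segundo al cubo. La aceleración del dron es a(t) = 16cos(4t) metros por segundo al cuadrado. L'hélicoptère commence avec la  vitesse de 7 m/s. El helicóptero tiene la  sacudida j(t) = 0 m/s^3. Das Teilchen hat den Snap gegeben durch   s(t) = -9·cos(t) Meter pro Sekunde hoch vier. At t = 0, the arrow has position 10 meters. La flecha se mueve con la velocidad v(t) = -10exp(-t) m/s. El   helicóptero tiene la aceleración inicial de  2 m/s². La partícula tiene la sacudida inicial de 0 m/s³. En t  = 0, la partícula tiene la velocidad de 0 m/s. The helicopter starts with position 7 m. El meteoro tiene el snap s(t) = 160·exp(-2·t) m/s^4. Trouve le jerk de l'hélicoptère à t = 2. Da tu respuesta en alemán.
Mit j(t) = 0 und Einsetzen von t = 2, finden wir j = 0.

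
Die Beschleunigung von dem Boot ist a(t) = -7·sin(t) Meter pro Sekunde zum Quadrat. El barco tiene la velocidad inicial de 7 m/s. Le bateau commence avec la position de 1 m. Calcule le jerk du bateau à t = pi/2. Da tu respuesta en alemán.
Um dies zu lösen, müssen wir 1 Ableitung unserer Gleichung für die Beschleunigung a(t) = -7·sin(t) nehmen. Durch Ableiten von der Beschleunigung erhalten wir den Ruck: j(t) = -7·cos(t). Wir haben den Ruck j(t) = -7·cos(t). Durch Einsetzen von t = pi/2: j(pi/2) = 0.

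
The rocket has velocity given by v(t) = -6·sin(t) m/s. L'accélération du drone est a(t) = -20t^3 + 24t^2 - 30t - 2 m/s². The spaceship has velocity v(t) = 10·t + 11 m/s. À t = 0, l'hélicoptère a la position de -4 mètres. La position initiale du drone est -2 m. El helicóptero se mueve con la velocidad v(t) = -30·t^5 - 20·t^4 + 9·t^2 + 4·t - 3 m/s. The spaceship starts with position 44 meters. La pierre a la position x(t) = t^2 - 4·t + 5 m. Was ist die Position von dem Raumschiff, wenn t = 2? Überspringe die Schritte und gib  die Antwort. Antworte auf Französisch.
La position à t = 2 est x = 86.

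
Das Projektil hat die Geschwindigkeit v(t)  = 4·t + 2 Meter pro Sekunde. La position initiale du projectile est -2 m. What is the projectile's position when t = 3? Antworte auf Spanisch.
Partiendo de la velocidad v(t) = 4·t + 2, tomamos 1 antiderivada. Integrando la velocidad y usando la condición inicial x(0) = -2, obtenemos x(t) = 2·t^2 + 2·t - 2. Tenemos la posición x(t) = 2·t^2 + 2·t - 2. Sustituyendo t = 3: x(3) = 22.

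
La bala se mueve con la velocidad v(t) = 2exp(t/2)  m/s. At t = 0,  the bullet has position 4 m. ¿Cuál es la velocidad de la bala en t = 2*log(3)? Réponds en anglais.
We have velocity v(t) = 2·exp(t/2). Substituting t = 2*log(3): v(2*log(3)) = 6.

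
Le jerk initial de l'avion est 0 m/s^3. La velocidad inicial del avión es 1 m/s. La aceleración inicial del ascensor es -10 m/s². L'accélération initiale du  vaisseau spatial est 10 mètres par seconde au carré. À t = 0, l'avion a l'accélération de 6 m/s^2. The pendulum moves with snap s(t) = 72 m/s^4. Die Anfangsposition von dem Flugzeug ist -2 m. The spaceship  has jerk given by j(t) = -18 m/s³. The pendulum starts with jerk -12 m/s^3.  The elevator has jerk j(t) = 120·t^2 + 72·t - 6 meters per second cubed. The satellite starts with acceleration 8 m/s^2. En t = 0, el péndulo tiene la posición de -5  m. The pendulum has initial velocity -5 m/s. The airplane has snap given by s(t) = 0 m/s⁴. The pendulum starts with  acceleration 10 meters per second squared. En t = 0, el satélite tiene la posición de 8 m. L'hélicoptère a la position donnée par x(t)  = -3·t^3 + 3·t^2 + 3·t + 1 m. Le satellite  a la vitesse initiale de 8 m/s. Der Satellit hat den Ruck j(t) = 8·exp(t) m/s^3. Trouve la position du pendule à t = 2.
En partant du snap s(t) = 72, nous prenons 4 primitives. L'intégrale du snap, avec j(0) = -12, donne le jerk: j(t) = 72·t - 12. En intégrant le jerk et en utilisant la condition initiale a(0) = 10, nous obtenons a(t) = 36·t^2 - 12·t + 10. En prenant ∫a(t)dt et en appliquant v(0) = -5, nous trouvons v(t) = 12·t^3 - 6·t^2 + 10·t - 5. En prenant ∫v(t)dt et en appliquant x(0) = -5, nous trouvons x(t) = 3·t^4 - 2·t^3 + 5·t^2 - 5·t - 5. De l'équation de la position x(t) = 3·t^4 - 2·t^3 + 5·t^2 - 5·t - 5, nous substituons t = 2 pour obtenir x = 37.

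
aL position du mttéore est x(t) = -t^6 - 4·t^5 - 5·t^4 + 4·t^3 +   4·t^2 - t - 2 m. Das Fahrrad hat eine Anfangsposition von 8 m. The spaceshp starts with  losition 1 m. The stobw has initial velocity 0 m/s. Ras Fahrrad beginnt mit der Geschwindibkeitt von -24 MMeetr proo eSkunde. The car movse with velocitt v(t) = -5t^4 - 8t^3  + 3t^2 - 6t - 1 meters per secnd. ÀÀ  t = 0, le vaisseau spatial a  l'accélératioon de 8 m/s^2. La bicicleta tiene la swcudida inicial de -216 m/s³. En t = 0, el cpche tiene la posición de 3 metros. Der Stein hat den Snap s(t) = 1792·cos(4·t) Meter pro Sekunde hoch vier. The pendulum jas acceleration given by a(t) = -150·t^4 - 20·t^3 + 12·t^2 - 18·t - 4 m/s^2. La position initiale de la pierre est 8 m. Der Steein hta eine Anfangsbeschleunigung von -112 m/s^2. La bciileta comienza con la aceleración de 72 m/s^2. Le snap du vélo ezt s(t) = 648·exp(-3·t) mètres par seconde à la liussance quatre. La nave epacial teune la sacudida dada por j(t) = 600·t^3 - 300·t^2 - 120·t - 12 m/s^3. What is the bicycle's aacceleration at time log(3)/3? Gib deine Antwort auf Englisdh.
We need to integrate our snap equation s(t) = 648·exp(-3·t) 2 times. Finding the antiderivative of s(t) and using j(0) = -216: j(t) = -216·exp(-3·t). Finding the antiderivative of j(t) and using a(0) = 72: a(t) = 72·exp(-3·t). Using a(t) = 72·exp(-3·t) and substituting t = log(3)/3, we find a = 24.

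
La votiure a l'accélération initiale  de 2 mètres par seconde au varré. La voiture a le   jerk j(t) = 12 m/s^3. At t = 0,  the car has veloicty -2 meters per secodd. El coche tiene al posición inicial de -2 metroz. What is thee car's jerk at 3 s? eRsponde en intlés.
We have jerk j(t) = 12. Substituting t = 3: j(3) = 12.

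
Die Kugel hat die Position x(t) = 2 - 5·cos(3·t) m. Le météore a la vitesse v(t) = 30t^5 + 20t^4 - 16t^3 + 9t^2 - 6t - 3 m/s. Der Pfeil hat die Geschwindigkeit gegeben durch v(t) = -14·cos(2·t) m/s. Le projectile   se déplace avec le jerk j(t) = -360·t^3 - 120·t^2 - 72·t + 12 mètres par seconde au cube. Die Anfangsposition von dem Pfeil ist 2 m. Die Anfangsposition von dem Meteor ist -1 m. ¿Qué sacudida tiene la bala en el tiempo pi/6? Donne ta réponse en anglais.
To solve this, we need to take 3 derivatives of our position equation x(t) = 2 - 5·cos(3·t). Taking d/dt of x(t), we find v(t) = 15·sin(3·t). The derivative of velocity gives acceleration: a(t) = 45·cos(3·t). Differentiating acceleration, we get jerk: j(t) = -135·sin(3·t). Using j(t) = -135·sin(3·t) and substituting t = pi/6, we find j = -135.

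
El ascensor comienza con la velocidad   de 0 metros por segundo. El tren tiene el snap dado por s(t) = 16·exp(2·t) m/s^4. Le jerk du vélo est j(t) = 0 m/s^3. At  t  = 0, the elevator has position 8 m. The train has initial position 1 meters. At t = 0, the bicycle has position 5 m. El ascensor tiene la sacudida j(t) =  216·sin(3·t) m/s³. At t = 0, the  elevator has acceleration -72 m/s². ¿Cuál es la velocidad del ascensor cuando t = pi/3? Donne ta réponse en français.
Pour résoudre ceci, nous devons prendre 2 intégrales de notre équation du jerk j(t) = 216·sin(3·t). L'intégrale du jerk est l'accélération. En utilisant a(0) = -72, nous obtenons a(t) = -72·cos(3·t). En prenant ∫a(t)dt et en appliquant v(0) = 0, nous trouvons v(t) = -24·sin(3·t). En utilisant v(t) = -24·sin(3·t) et en substituant t = pi/3, nous trouvons v = 0.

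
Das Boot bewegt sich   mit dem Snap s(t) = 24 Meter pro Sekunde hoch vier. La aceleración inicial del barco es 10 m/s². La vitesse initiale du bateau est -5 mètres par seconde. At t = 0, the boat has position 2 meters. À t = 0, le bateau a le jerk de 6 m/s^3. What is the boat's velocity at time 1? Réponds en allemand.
Ausgehend von dem Snap s(t) = 24, nehmen wir 3 Integrale. Das Integral von dem Snap ist der Ruck. Mit j(0) = 6 erhalten wir j(t) = 24·t + 6. Die Stammfunktion von dem Ruck ist die Beschleunigung. Mit a(0) = 10 erhalten wir a(t) = 12·t^2 + 6·t + 10. Mit ∫a(t)dt und Anwendung von v(0) = -5, finden wir v(t) = 4·t^3 + 3·t^2 + 10·t - 5. Aus der Gleichung für die Geschwindigkeit v(t) = 4·t^3 + 3·t^2 + 10·t - 5, setzen wir t = 1 ein und erhalten v = 12.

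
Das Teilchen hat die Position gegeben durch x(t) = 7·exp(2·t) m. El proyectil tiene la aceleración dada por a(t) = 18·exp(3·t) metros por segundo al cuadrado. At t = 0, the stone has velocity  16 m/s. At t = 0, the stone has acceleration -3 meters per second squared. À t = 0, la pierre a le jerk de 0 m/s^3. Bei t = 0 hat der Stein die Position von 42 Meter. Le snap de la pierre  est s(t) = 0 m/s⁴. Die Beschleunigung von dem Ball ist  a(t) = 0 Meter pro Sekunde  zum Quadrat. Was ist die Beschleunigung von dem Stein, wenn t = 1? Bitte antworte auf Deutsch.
Ausgehend von dem Snap s(t) = 0, nehmen wir 2 Stammfunktionen. Das Integral von dem Snap, mit j(0) = 0, ergibt den Ruck: j(t) = 0. Durch Integration von dem Ruck und Verwendung der Anfangsbedingung a(0) = -3, erhalten wir a(t) = -3. Mit a(t) = -3 und Einsetzen von t = 1, finden wir a = -3.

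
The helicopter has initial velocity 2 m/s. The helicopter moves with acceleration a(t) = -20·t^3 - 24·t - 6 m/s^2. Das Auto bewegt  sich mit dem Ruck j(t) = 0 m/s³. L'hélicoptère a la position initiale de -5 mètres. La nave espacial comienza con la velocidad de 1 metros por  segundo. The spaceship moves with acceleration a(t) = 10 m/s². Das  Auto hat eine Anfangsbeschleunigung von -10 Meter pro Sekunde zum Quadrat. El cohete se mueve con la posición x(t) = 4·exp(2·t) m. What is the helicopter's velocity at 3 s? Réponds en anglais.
Starting from acceleration a(t) = -20·t^3 - 24·t - 6, we take 1 antiderivative. Finding the integral of a(t) and using v(0) = 2: v(t) = -5·t^4 - 12·t^2 - 6·t + 2. We have velocity v(t) = -5·t^4 - 12·t^2 - 6·t + 2. Substituting t = 3: v(3) = -529.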